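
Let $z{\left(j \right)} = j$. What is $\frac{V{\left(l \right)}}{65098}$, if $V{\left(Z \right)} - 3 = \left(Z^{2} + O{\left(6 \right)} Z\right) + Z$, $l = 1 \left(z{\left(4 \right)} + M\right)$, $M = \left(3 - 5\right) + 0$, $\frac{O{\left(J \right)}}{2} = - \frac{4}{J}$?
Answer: $\frac{19}{195294} \approx 9.7289 \cdot 10^{-5}$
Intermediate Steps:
$O{\left(J \right)} = - \frac{8}{J}$ ($O{\left(J \right)} = 2 \left(- \frac{4}{J}\right) = - \frac{8}{J}$)
$M = -2$ ($M = -2 + 0 = -2$)
$l = 2$ ($l = 1 \left(4 - 2\right) = 1 \cdot 2 = 2$)
$V{\left(Z \right)} = 3 + Z^{2} - \frac{Z}{3}$ ($V{\left(Z \right)} = 3 + \left(\left(Z^{2} + - \frac{8}{6} Z\right) + Z\right) = 3 + \left(\left(Z^{2} + \left(-8\right) \frac{1}{6} Z\right) + Z\right) = 3 + \left(\left(Z^{2} - \frac{4 Z}{3}\right) + Z\right) = 3 + \left(Z^{2} - \frac{Z}{3}\right) = 3 + Z^{2} - \frac{Z}{3}$)
$\frac{V{\left(l \right)}}{65098} = \frac{3 + 2^{2} - \frac{2}{3}}{65098} = \left(3 + 4 - \frac{2}{3}\right) \frac{1}{65098} = \frac{19}{3} \cdot \frac{1}{65098} = \frac{19}{195294}$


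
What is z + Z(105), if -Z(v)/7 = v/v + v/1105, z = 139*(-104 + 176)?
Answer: 2210074/221 ≈ 10000.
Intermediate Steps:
z = 10008 (z = 139*72 = 10008)
Z(v) = -7 - 7*v/1105 (Z(v) = -7*(v/v + v/1105) = -7*(1 + v*(1/1105)) = -7*(1 + v/1105) = -7 - 7*v/1105)
z + Z(105) = 10008 + (-7 - 7/1105*105) = 10008 + (-7 - 147/221) = 10008 - 1694/221 = 2210074/221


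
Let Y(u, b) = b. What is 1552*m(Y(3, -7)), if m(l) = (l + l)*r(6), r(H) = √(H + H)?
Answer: -43456*√3 ≈ -75268.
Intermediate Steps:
r(H) = √2*√H (r(H) = √(2*H) = √2*√H)
m(l) = 4*l*√3 (m(l) = (l + l)*(√2*√6) = (2*l)*(2*√3) = 4*l*√3)
1552*m(Y(3, -7)) = 1552*(4*(-7)*√3) = 1552*(-28*√3) = -43456*√3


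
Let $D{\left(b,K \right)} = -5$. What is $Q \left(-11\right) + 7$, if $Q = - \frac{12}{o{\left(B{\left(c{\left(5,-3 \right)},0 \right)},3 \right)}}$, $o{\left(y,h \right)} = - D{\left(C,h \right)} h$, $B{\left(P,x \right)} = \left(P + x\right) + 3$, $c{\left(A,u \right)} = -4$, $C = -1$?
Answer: $\frac{79}{5} \approx 15.8$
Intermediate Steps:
$B{\left(P,x \right)} = 3 + P + x$
$o{\left(y,h \right)} = 5 h$ ($o{\left(y,h \right)} = \left(-1\right) \left(-5\right) h = 5 h$)
$Q = - \frac{4}{5}$ ($Q = - \frac{12}{5 \cdot 3} = - \frac{12}{15} = \left(-12\right) \frac{1}{15} = - \frac{4}{5} \approx -0.8$)
$Q \left(-11\right) + 7 = \left(- \frac{4}{5}\right) \left(-11\right) + 7 = \frac{44}{5} + 7 = \frac{79}{5}$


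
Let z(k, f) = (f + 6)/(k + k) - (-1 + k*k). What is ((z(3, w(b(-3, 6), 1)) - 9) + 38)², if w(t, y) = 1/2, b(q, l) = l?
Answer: 70225/144 ≈ 487.67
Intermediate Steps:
w(t, y) = ½
z(k, f) = 1 - k² + (6 + f)/(2*k) (z(k, f) = (6 + f)/((2*k)) - (-1 + k²) = (6 + f)*(1/(2*k)) + (1 - k²) = (6 + f)/(2*k) + (1 - k²) = 1 - k² + (6 + f)/(2*k))
((z(3, w(b(-3, 6), 1)) - 9) + 38)² = (((3 + (½)*(½) - 1*3*(-1 + 3²))/3 - 9) + 38)² = (((3 + ¼ - 1*3*(-1 + 9))/3 - 9) + 38)² = (((3 + ¼ - 1*3*8)/3 - 9) + 38)² = (((3 + ¼ - 24)/3 - 9) + 38)² = (((⅓)*(-83/4) - 9) + 38)² = ((-83/12 - 9) + 38)² = (-191/12 + 38)² = (265/12)² = 70225/144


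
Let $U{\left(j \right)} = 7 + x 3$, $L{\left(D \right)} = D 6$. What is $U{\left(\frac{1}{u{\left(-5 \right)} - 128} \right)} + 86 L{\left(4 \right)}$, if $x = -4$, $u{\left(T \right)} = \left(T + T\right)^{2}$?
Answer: $2059$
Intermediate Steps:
$L{\left(D \right)} = 6 D$
$u{\left(T \right)} = 4 T^{2}$ ($u{\left(T \right)} = \left(2 T\right)^{2} = 4 T^{2}$)
$U{\left(j \right)} = -5$ ($U{\left(j \right)} = 7 - 12 = -5$)
$U{\left(\frac{1}{u{\left(-5 \right)} - 128} \right)} + 86 L{\left(4 \right)} = -5 + 86 \cdot 6 \cdot 4 = -5 + 86 \cdot 24 = -5 + 2064 = 2059$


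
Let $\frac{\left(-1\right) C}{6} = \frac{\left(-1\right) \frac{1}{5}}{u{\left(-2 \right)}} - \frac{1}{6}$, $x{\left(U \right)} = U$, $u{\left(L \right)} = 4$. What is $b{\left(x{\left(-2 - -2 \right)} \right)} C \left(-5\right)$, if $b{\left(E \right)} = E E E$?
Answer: $0$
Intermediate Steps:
$b{\left(E \right)} = E^{3}$ ($b{\left(E \right)} = E^{2} E = E^{3}$)
$C = \frac{13}{10}$ ($C = - 6 \left(\frac{\left(-1\right) \frac{1}{5}}{4} - \frac{1}{6}\right) = - 6 \left(\left(-1\right) \frac{1}{5} \cdot \frac{1}{4} - \frac{1}{6}\right) = - 6 \left(\left(- \frac{1}{5}\right) \frac{1}{4} - \frac{1}{6}\right) = - 6 \left(- \frac{1}{20} - \frac{1}{6}\right) = \left(-6\right) \left(- \frac{13}{60}\right) = \frac{13}{10} \approx 1.3$)
$b{\left(x{\left(-2 - -2 \right)} \right)} C \left(-5\right) = \left(-2 - -2\right)^{3} \cdot \frac{13}{10} \left(-5\right) = \left(-2 + 2\right)^{3} \left(- \frac{13}{2}\right) = 0^{3} \left(- \frac{13}{2}\right) = 0 \left(- \frac{13}{2}\right) = 0$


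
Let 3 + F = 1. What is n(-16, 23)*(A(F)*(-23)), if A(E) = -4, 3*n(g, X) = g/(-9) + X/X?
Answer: 2300/27 ≈ 85.185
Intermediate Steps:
F = -2 (F = -3 + 1 = -2)
n(g, X) = 1/3 - g/27 (n(g, X) = (g/(-9) + X/X)/3 = (g*(-1/9) + 1)/3 = (-g/9 + 1)/3 = (1 - g/9)/3 = 1/3 - g/27)
n(-16, 23)*(A(F)*(-23)) = (1/3 - 1/27*(-16))*(-4*(-23)) = (1/3 + 16/27)*92 = (25/27)*92 = 2300/27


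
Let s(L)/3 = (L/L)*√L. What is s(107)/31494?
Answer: √107/10498 ≈ 0.00098534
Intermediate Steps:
s(L) = 3*√L (s(L) = 3*((L/L)*√L) = 3*(1*√L) = 3*√L)
s(107)/31494 = (3*√107)/31494 = (3*√107)*(1/31494) = √107/10498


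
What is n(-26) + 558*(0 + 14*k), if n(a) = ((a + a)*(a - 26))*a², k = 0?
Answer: 1827904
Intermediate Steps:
n(a) = 2*a³*(-26 + a) (n(a) = ((2*a)*(-26 + a))*a² = (2*a*(-26 + a))*a² = 2*a³*(-26 + a))
n(-26) + 558*(0 + 14*k) = 2*(-26)³*(-26 - 26) + 558*(0 + 14*0) = 2*(-17576)*(-52) + 558*(0 + 0) = 1827904 + 558*0 = 1827904 + 0 = 1827904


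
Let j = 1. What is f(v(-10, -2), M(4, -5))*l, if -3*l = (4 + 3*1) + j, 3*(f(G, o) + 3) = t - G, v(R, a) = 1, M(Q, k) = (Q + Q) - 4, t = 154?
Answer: -128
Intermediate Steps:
M(Q, k) = -4 + 2*Q (M(Q, k) = 2*Q - 4 = -4 + 2*Q)
f(G, o) = 145/3 - G/3 (f(G, o) = -3 + (154 - G)/3 = -3 + (154/3 - G/3) = 145/3 - G/3)
l = -8/3 (l = -((4 + 3*1) + 1)/3 = -((4 + 3) + 1)/3 = -(7 + 1)/3 = -⅓*8 = -8/3 ≈ -2.6667)
f(v(-10, -2), M(4, -5))*l = (145/3 - ⅓*1)*(-8/3) = (145/3 - ⅓)*(-8/3) = 48*(-8/3) = -128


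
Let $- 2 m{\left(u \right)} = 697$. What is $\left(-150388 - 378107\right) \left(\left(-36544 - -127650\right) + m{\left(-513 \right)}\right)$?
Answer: $- \frac{95929769925}{2} \approx -4.7965 \cdot 10^{10}$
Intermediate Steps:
$m{\left(u \right)} = - \frac{697}{2}$ ($m{\left(u \right)} = \left(- \frac{1}{2}\right) 697 = - \frac{697}{2}$)
$\left(-150388 - 378107\right) \left(\left(-36544 - -127650\right) + m{\left(-513 \right)}\right) = \left(-150388 - 378107\right) \left(\left(-36544 - -127650\right) - \frac{697}{2}\right) = - 528495 \left(\left(-36544 + 127650\right) - \frac{697}{2}\right) = - 528495 \left(91106 - \frac{697}{2}\right) = \left(-528495\right) \frac{181515}{2} = - \frac{95929769925}{2}$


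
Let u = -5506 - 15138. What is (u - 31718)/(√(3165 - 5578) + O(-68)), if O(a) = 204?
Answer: -10681848/44029 + 52362*I*√2413/44029 ≈ -242.61 + 58.419*I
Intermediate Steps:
u = -20644
(u - 31718)/(√(3165 - 5578) + O(-68)) = (-20644 - 31718)/(√(3165 - 5578) + 204) = -52362/(√(-2413) + 204) = -52362/(I*√2413 + 204) = -52362/(204 + I*√2413)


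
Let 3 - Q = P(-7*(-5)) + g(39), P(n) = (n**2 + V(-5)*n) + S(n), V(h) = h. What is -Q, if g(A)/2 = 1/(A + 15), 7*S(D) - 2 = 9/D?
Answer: 6928283/6615 ≈ 1047.4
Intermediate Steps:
S(D) = 2/7 + 9/(7*D) (S(D) = 2/7 + (9/D)/7 = 2/7 + 9/(7*D))
g(A) = 2/(15 + A) (g(A) = 2/(A + 15) = 2/(15 + A))
P(n) = n**2 - 5*n + (9 + 2*n)/(7*n) (P(n) = (n**2 - 5*n) + (9 + 2*n)/(7*n) = n**2 - 5*n + (9 + 2*n)/(7*n))
Q = -6928283/6615 (Q = 3 - ((2/7 + (-7*(-5))**2 - (-35)*(-5) + 9/(7*((-7*(-5))))) + 2/(15 + 39)) = 3 - ((2/7 + 35**2 - 5*35 + (9/7)/35) + 2/54) = 3 - ((2/7 + 1225 - 175 + (9/7)*(1/35)) + 2*(1/54)) = 3 - ((2/7 + 1225 - 175 + 9/245) + 1/27) = 3 - (257329/245 + 1/27) = 3 - 1*6948128/6615 = 3 - 6948128/6615 = -6928283/6615 ≈ -1047.4)
-Q = -1*(-6928283/6615) = 6928283/6615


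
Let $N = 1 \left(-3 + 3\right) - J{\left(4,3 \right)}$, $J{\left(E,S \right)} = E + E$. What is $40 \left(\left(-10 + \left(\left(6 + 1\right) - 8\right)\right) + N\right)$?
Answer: $-760$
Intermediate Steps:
$J{\left(E,S \right)} = 2 E$
$N = -8$ ($N = 1 \left(-3 + 3\right) - 2 \cdot 4 = 1 \cdot 0 - 8 = 0 - 8 = -8$)
$40 \left(\left(-10 + \left(\left(6 + 1\right) - 8\right)\right) + N\right) = 40 \left(\left(-10 + \left(\left(6 + 1\right) - 8\right)\right) - 8\right) = 40 \left(\left(-10 + \left(7 - 8\right)\right) - 8\right) = 40 \left(\left(-10 - 1\right) - 8\right) = 40 \left(-11 - 8\right) = 40 \left(-19\right) = -760$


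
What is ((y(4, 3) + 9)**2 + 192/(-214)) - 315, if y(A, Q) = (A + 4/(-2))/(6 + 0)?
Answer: -220321/963 ≈ -228.79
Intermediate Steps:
y(A, Q) = -1/3 + A/6 (y(A, Q) = (A + 4*(-1/2))/6 = (A - 2)*(1/6) = (-2 + A)*(1/6) = -1/3 + A/6)
((y(4, 3) + 9)**2 + 192/(-214)) - 315 = (((-1/3 + (1/6)*4) + 9)**2 + 192/(-214)) - 315 = (((-1/3 + 2/3) + 9)**2 + 192*(-1/214)) - 315 = ((1/3 + 9)**2 - 96/107) - 315 = ((28/3)**2 - 96/107) - 315 = (784/9 - 96/107) - 315 = 83024/963 - 315 = -220321/963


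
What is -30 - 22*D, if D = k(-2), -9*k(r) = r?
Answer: -314/9 ≈ -34.889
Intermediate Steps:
k(r) = -r/9
D = 2/9 (D = -1/9*(-2) = 2/9 ≈ 0.22222)
-30 - 22*D = -30 - 22*2/9 = -30 - 44/9 = -314/9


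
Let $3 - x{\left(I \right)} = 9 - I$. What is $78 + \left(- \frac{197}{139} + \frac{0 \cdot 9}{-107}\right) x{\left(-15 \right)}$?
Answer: $\frac{14979}{139} \approx 107.76$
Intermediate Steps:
$x{\left(I \right)} = -6 + I$ ($x{\left(I \right)} = 3 - \left(9 - I\right) = 3 + \left(-9 + I\right) = -6 + I$)
$78 + \left(- \frac{197}{139} + \frac{0 \cdot 9}{-107}\right) x{\left(-15 \right)} = 78 + \left(- \frac{197}{139} + \frac{0 \cdot 9}{-107}\right) \left(-6 - 15\right) = 78 + \left(\left(-197\right) \frac{1}{139} + 0 \left(- \frac{1}{107}\right)\right) \left(-21\right) = 78 + \left(- \frac{197}{139} + 0\right) \left(-21\right) = 78 - - \frac{4137}{139} = 78 + \frac{4137}{139} = \frac{14979}{139}$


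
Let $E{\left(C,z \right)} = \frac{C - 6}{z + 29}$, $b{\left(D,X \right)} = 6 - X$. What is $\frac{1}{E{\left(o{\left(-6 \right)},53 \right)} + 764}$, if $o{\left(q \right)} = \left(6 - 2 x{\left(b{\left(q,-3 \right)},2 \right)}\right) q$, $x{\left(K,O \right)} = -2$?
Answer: $\frac{41}{31291} \approx 0.0013103$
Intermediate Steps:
$o{\left(q \right)} = 10 q$ ($o{\left(q \right)} = \left(6 - -4\right) q = \left(6 + 4\right) q = 10 q$)
$E{\left(C,z \right)} = \frac{-6 + C}{29 + z}$
$\frac{1}{E{\left(o{\left(-6 \right)},53 \right)} + 764} = \frac{1}{\frac{-6 + 10 \left(-6\right)}{29 + 53} + 764} = \frac{1}{\frac{-6 - 60}{82} + 764} = \frac{1}{\frac{1}{82} \left(-66\right) + 764} = \frac{1}{- \frac{33}{41} + 764} = \frac{1}{\frac{31291}{41}} = \frac{41}{31291}$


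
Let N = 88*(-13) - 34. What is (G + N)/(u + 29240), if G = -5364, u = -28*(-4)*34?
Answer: -3271/16524 ≈ -0.19795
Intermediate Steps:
u = 3808 (u = 112*34 = 3808)
N = -1178 (N = -1144 - 34 = -1178)
(G + N)/(u + 29240) = (-5364 - 1178)/(3808 + 29240) = -6542/33048 = -6542*1/33048 = -3271/16524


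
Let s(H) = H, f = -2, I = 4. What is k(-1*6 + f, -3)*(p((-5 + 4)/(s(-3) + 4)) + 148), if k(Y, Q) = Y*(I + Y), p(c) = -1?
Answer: 4704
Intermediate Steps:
k(Y, Q) = Y*(4 + Y)
k(-1*6 + f, -3)*(p((-5 + 4)/(s(-3) + 4)) + 148) = ((-1*6 - 2)*(4 + (-1*6 - 2)))*(-1 + 148) = ((-6 - 2)*(4 + (-6 - 2)))*147 = -8*(4 - 8)*147 = -8*(-4)*147 = 32*147 = 4704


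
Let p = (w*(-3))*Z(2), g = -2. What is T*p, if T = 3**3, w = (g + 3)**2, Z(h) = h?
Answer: -162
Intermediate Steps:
w = 1 (w = (-2 + 3)**2 = 1**2 = 1)
p = -6 (p = (1*(-3))*2 = -3*2 = -6)
T = 27
T*p = 27*(-6) = -162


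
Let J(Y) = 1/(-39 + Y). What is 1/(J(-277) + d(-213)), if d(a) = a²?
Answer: 316/14336603 ≈ 2.2041e-5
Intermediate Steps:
1/(J(-277) + d(-213)) = 1/(1/(-39 - 277) + (-213)²) = 1/(1/(-316) + 45369) = 1/(-1/316 + 45369) = 1/(14336603/316) = 316/14336603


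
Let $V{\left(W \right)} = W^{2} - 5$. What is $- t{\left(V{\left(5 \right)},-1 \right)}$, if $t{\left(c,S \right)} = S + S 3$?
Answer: $4$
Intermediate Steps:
$V{\left(W \right)} = -5 + W^{2}$ ($V{\left(W \right)} = W^{2} - 5 = -5 + W^{2}$)
$t{\left(c,S \right)} = 4 S$ ($t{\left(c,S \right)} = S + 3 S = 4 S$)
$- t{\left(V{\left(5 \right)},-1 \right)} = - 4 \left(-1\right) = \left(-1\right) \left(-4\right) = 4$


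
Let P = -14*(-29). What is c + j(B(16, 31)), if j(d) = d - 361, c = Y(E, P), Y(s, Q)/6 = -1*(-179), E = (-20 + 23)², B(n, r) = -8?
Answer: 705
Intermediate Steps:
P = 406
E = 9 (E = 3² = 9)
Y(s, Q) = 1074 (Y(s, Q) = 6*(-1*(-179)) = 6*179 = 1074)
c = 1074
j(d) = -361 + d
c + j(B(16, 31)) = 1074 + (-361 - 8) = 1074 - 369 = 705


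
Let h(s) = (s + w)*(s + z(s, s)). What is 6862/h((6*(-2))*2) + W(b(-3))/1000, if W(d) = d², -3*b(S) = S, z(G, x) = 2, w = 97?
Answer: -46989/11000 ≈ -4.2717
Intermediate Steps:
b(S) = -S/3
h(s) = (2 + s)*(97 + s) (h(s) = (s + 97)*(s + 2) = (97 + s)*(2 + s) = (2 + s)*(97 + s))
6862/h((6*(-2))*2) + W(b(-3))/1000 = 6862/(194 + ((6*(-2))*2)² + 99*((6*(-2))*2)) + (-⅓*(-3))²/1000 = 6862/(194 + (-12*2)² + 99*(-12*2)) + 1²*(1/1000) = 6862/(194 + (-24)² + 99*(-24)) + 1*(1/1000) = 6862/(194 + 576 - 2376) + 1/1000 = 6862/(-1606) + 1/1000 = 6862*(-1/1606) + 1/1000 = -47/11 + 1/1000 = -46989/11000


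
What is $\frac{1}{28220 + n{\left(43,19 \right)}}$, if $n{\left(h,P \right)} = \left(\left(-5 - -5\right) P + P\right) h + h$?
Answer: $\frac{1}{29080} \approx 3.4388 \cdot 10^{-5}$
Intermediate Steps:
$n{\left(h,P \right)} = h + P h$ ($n{\left(h,P \right)} = \left(\left(-5 + 5\right) P + P\right) h + h = \left(0 P + P\right) h + h = \left(0 + P\right) h + h = P h + h = h + P h$)
$\frac{1}{28220 + n{\left(43,19 \right)}} = \frac{1}{28220 + 43 \left(1 + 19\right)} = \frac{1}{28220 + 43 \cdot 20} = \frac{1}{28220 + 860} = \frac{1}{29080}$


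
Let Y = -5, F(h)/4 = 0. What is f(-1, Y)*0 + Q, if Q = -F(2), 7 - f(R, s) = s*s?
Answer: 0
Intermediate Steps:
F(h) = 0 (F(h) = 4*0 = 0)
f(R, s) = 7 - s² (f(R, s) = 7 - s*s = 7 - s²)
Q = 0 (Q = -1*0 = 0)
f(-1, Y)*0 + Q = (7 - 1*(-5)²)*0 + 0 = (7 - 1*25)*0 + 0 = (7 - 25)*0 + 0 = -18*0 + 0 = 0 + 0 = 0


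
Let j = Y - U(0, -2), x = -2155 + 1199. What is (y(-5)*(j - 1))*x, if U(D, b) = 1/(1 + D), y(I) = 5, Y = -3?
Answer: 23900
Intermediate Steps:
x = -956
j = -4 (j = -3 - 1/(1 + 0) = -3 - 1/1 = -3 - 1*1 = -3 - 1 = -4)
(y(-5)*(j - 1))*x = (5*(-4 - 1))*(-956) = (5*(-5))*(-956) = -25*(-956) = 23900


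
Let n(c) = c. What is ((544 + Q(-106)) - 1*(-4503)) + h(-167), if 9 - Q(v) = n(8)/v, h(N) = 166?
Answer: 276770/53 ≈ 5222.1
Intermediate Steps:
Q(v) = 9 - 8/v
((544 + Q(-106)) - 1*(-4503)) + h(-167) = ((544 + (9 - 8/(-106))) - 1*(-4503)) + 166 = ((544 + (9 - 8*(-1/106))) + 4503) + 166 = ((544 + (9 + 4/53)) + 4503) + 166 = ((544 + 481/53) + 4503) + 166 = (29313/53 + 4503) + 166 = 267972/53 + 166 = 276770/53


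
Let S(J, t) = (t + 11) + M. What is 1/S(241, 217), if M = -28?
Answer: 1/200 ≈ 0.0050000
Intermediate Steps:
S(J, t) = -17 + t (S(J, t) = (t + 11) - 28 = (11 + t) - 28 = -17 + t)
1/S(241, 217) = 1/(-17 + 217) = 1/200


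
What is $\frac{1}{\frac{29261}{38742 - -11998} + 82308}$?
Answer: $\frac{50740}{4176337181} \approx 1.2149 \cdot 10^{-5}$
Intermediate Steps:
$\frac{1}{\frac{29261}{38742 - -11998} + 82308} = \frac{1}{\frac{29261}{38742 + 11998} + 82308} = \frac{1}{\frac{29261}{50740} + 82308} = \frac{1}{\frac{4176337181}{50740}} = \frac{50740}{4176337181}$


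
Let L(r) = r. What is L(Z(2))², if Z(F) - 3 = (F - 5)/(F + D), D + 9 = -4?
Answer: 1296/121 ≈ 10.711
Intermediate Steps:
D = -13 (D = -9 - 4 = -13)
Z(F) = 3 + (-5 + F)/(-13 + F) (Z(F) = 3 + (F - 5)/(F - 13) = 3 + (-5 + F)/(-13 + F))
L(Z(2))² = (4*(-11 + 2)/(-13 + 2))² = (4*(-9)/(-11))² = (4*(-1/11)*(-9))² = (36/11)² = 1296/121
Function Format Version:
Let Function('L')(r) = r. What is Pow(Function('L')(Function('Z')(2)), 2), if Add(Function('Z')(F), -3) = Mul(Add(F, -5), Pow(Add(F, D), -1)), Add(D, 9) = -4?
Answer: Rational(1296, 121) ≈ 10.711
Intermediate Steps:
D = -13 (D = Add(-9, -4) = -13)
Function('Z')(F) = Add(3, Mul(Pow(Add(-13, F), -1), Add(-5, F))) (Function('Z')(F) = Add(3, Mul(Add(F, -5), Pow(Add(F, -13), -1))) = Add(3, Mul(Add(-5, F), Pow(Add(-13, F), -1))) = Add(3, Mul(Pow(Add(-13, F), -1), Add(-5, F))))
Pow(Function('L')(Function('Z')(2)), 2) = Pow(Mul(4, Pow(Add(-13, 2), -1), Add(-11, 2)), 2) = Pow(Mul(4, Pow(-11, -1), -9), 2) = Pow(Mul(4, Rational(-1, 11), -9), 2) = Pow(Rational(36, 11), 2) = Rational(1296, 121)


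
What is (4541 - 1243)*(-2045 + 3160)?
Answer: 3677270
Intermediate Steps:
(4541 - 1243)*(-2045 + 3160) = 3298*1115 = 3677270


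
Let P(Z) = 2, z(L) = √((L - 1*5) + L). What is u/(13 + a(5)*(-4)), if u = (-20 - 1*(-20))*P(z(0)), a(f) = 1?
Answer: 0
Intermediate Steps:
z(L) = √(-5 + 2*L) (z(L) = √((L - 5) + L) = √((-5 + L) + L) = √(-5 + 2*L))
u = 0 (u = (-20 - 1*(-20))*2 = (-20 + 20)*2 = 0*2 = 0)
u/(13 + a(5)*(-4)) = 0/(13 + 1*(-4)) = 0/(13 - 4) = 0/9 = 0*(⅑) = 0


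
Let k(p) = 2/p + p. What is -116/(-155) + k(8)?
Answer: 5579/620 ≈ 8.9984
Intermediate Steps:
k(p) = p + 2/p
-116/(-155) + k(8) = -116/(-155) + (8 + 2/8) = -1/155*(-116) + (8 + 2*(⅛)) = 116/155 + (8 + ¼) = 116/155 + 33/4 = 5579/620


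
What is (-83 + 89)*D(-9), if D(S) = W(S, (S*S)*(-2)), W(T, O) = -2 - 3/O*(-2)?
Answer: -110/9 ≈ -12.222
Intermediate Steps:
W(T, O) = -2 + 6/O
D(S) = -2 - 3/S² (D(S) = -2 + 6/(((S*S)*(-2))) = -2 + 6/((S²*(-2))) = -2 + 6/((-2*S²)) = -2 + 6*(-1/(2*S²)) = -2 - 3/S²)
(-83 + 89)*D(-9) = (-83 + 89)*(-2 - 3/(-9)²) = 6*(-2 - 3*1/81) = 6*(-2 - 1/27) = 6*(-55/27) = -110/9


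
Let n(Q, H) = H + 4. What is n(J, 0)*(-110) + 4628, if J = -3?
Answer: 4188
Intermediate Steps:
n(Q, H) = 4 + H
n(J, 0)*(-110) + 4628 = (4 + 0)*(-110) + 4628 = 4*(-110) + 4628 = -440 + 4628 = 4188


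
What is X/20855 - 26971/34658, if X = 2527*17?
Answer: 21544019/16809130 ≈ 1.2817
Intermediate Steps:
X = 42959
X/20855 - 26971/34658 = 42959/20855 - 26971/34658 = 21544019/16809130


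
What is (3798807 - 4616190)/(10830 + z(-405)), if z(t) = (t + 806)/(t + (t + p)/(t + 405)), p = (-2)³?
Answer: -272461/3610 ≈ -75.474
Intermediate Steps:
p = -8
z(t) = (806 + t)/(t + (-8 + t)/(405 + t)) (z(t) = (t + 806)/(t + (t - 8)/(t + 405)) = (806 + t)/(t + (-8 + t)/(405 + t)))
(3798807 - 4616190)/(10830 + z(-405)) = (3798807 - 4616190)/(10830 + (326430 + (-405)² + 1211*(-405))/(-8 + (-405)² + 406*(-405))) = -817383/(10830 + (326430 + 164025 - 490455)/(-8 + 164025 - 164430)) = -817383/(10830 + 0/(-413)) = -817383/(10830 - 1/413*0) = -817383/(10830 + 0) = -817383/10830 = -817383*1/10830 = -272461/3610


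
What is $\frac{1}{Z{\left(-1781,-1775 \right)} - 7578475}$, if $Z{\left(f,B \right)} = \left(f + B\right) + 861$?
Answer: $- \frac{1}{7581170} \approx -1.3191 \cdot 10^{-7}$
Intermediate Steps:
$Z{\left(f,B \right)} = 861 + B + f$ ($Z{\left(f,B \right)} = \left(B + f\right) + 861 = 861 + B + f$)
$\frac{1}{Z{\left(-1781,-1775 \right)} - 7578475} = \frac{1}{\left(861 - 1775 - 1781\right) - 7578475} = \frac{1}{-2695 - 7578475} = \frac{1}{-7581170} = - \frac{1}{7581170}$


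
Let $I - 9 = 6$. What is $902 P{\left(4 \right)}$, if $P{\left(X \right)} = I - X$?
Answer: $9922$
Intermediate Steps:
$I = 15$ ($I = 9 + 6 = 15$)
$P{\left(X \right)} = 15 - X$
$902 P{\left(4 \right)} = 902 \left(15 - 4\right) = 902 \cdot 11 = 9922$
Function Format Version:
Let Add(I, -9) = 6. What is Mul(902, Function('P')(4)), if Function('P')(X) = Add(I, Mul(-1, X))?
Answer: 9922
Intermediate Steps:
I = 15 (I = Add(9, 6) = 15)
Function('P')(X) = Add(15, Mul(-1, X))
Mul(902, Function('P')(4)) = Mul(902, Add(15, Mul(-1, 4))) = Mul(902, Add(15, -4)) = Mul(902, 11) = 9922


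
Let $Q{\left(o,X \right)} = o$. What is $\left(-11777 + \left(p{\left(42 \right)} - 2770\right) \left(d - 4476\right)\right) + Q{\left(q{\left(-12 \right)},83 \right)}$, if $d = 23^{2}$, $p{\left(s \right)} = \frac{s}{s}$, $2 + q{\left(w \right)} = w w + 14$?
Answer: $10917622$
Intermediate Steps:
$q{\left(w \right)} = 12 + w^{2}$ ($q{\left(w \right)} = -2 + \left(w w + 14\right) = -2 + \left(w^{2} + 14\right) = -2 + \left(14 + w^{2}\right) = 12 + w^{2}$)
$p{\left(s \right)} = 1$
$d = 529$
$\left(-11777 + \left(p{\left(42 \right)} - 2770\right) \left(d - 4476\right)\right) + Q{\left(q{\left(-12 \right)},83 \right)} = \left(-11777 + \left(1 - 2770\right) \left(529 - 4476\right)\right) + \left(12 + \left(-12\right)^{2}\right) = \left(-11777 - -10929243\right) + \left(12 + 144\right) = \left(-11777 + 10929243\right) + 156 = 10917466 + 156 = 10917622$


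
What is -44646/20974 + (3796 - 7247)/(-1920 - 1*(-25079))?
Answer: -553168994/242868433 ≈ -2.2776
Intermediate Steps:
-44646/20974 + (3796 - 7247)/(-1920 - 1*(-25079)) = -44646*1/20974 - 3451/(-1920 + 25079) = -22323/10487 - 3451/23159 = -553168994/242868433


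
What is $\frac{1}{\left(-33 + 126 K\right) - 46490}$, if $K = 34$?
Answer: $- \frac{1}{42239} \approx -2.3675 \cdot 10^{-5}$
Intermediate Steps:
$\frac{1}{\left(-33 + 126 K\right) - 46490} = \frac{1}{\left(-33 + 126 \cdot 34\right) - 46490} = \frac{1}{\left(-33 + 4284\right) - 46490} = \frac{1}{4251 - 46490} = \frac{1}{-42239} = - \frac{1}{42239}$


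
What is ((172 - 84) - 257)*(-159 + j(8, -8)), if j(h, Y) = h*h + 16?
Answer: 13351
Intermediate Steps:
j(h, Y) = 16 + h**2 (j(h, Y) = h**2 + 16 = 16 + h**2)
((172 - 84) - 257)*(-159 + j(8, -8)) = ((172 - 84) - 257)*(-159 + (16 + 8**2)) = (88 - 257)*(-159 + (16 + 64)) = -169*(-159 + 80) = -169*(-79) = 13351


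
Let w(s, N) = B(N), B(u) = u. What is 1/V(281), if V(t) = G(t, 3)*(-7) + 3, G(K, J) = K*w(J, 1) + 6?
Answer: -1/2006 ≈ -0.00049850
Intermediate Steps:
w(s, N) = N
G(K, J) = 6 + K (G(K, J) = K*1 + 6 = K + 6 = 6 + K)
V(t) = -39 - 7*t (V(t) = (6 + t)*(-7) + 3 = (-42 - 7*t) + 3 = -39 - 7*t)
1/V(281) = 1/(-39 - 7*281) = 1/(-39 - 1967) = 1/(-2006) = -1/2006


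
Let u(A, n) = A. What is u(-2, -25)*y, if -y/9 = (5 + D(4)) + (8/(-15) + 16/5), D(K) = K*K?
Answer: 426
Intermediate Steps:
D(K) = K²
y = -213 (y = -9*((5 + 4²) + (8/(-15) + 16/5)) = -9*((5 + 16) + (8*(-1/15) + 16*(⅕))) = -9*(21 + (-8/15 + 16/5)) = -9*(21 + 8/3) = -9*71/3 = -213)
u(-2, -25)*y = -2*(-213) = 426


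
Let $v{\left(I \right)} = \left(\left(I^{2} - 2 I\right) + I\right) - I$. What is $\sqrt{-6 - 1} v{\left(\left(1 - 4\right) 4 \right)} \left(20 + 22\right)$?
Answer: $7056 i \sqrt{7} \approx 18668.0 i$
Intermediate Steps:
$v{\left(I \right)} = I^{2} - 2 I$ ($v{\left(I \right)} = \left(I^{2} - I\right) - I = I^{2} - 2 I$)
$\sqrt{-6 - 1} v{\left(\left(1 - 4\right) 4 \right)} \left(20 + 22\right) = \sqrt{-6 - 1} \left(1 - 4\right) 4 \left(-2 + \left(1 - 4\right) 4\right) \left(20 + 22\right) = \sqrt{-7} \left(-3\right) 4 \left(-2 - 12\right) 42 = i \sqrt{7} \left(- 12 \left(-2 - 12\right)\right) 42 = i \sqrt{7} \left(\left(-12\right) \left(-14\right)\right) 42 = i \sqrt{7} \cdot 168 \cdot 42 = 168 i \sqrt{7} \cdot 42 = 7056 i \sqrt{7}$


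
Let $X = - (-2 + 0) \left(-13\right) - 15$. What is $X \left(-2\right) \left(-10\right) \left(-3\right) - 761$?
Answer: $1699$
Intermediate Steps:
$X = -41$ ($X = \left(-1\right) \left(-2\right) \left(-13\right) - 15 = 2 \left(-13\right) - 15 = -26 - 15 = -41$)
$X \left(-2\right) \left(-10\right) \left(-3\right) - 761 = - 41 \left(-2\right) \left(-10\right) \left(-3\right) - 761 = - 41 \cdot 20 \left(-3\right) - 761 = \left(-41\right) \left(-60\right) - 761 = 2460 - 761 = 1699$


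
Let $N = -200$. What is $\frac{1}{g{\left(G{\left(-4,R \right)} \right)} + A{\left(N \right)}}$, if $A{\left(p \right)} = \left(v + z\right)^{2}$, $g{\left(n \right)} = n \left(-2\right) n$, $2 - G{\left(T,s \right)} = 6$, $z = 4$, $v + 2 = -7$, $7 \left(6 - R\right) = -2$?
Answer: $- \frac{1}{7} \approx -0.14286$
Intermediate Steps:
$R = \frac{44}{7}$ ($R = 6 - - \frac{2}{7} = 6 + \frac{2}{7} = \frac{44}{7} \approx 6.2857$)
$v = -9$ ($v = -2 - 7 = -9$)
$G{\left(T,s \right)} = -4$ ($G{\left(T,s \right)} = 2 - 6 = -4$)
$g{\left(n \right)} = - 2 n^{2}$ ($g{\left(n \right)} = - 2 n n = - 2 n^{2}$)
$A{\left(p \right)} = 25$ ($A{\left(p \right)} = \left(-9 + 4\right)^{2} = \left(-5\right)^{2} = 25$)
$\frac{1}{g{\left(G{\left(-4,R \right)} \right)} + A{\left(N \right)}} = \frac{1}{- 2 \left(-4\right)^{2} + 25} = \frac{1}{\left(-2\right) 16 + 25} = \frac{1}{-32 + 25} = \frac{1}{-7} = - \frac{1}{7}$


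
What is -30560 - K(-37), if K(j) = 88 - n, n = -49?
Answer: -30697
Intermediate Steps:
K(j) = 137 (K(j) = 88 - 1*(-49) = 88 + 49 = 137)
-30560 - K(-37) = -30560 - 1*137 = -30560 - 137 = -30697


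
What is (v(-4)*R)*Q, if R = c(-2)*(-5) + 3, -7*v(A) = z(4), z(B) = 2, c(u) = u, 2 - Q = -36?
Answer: -988/7 ≈ -141.14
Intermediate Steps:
Q = 38 (Q = 2 - 1*(-36) = 2 + 36 = 38)
v(A) = -2/7 (v(A) = -⅐*2 = -2/7)
R = 13 (R = -2*(-5) + 3 = 10 + 3 = 13)
(v(-4)*R)*Q = -2/7*13*38 = -26/7*38 = -988/7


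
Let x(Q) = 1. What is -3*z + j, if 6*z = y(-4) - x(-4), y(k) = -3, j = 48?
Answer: 50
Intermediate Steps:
z = -⅔ (z = (-3 - 1*1)/6 = (-3 - 1)/6 = (⅙)*(-4) = -⅔ ≈ -0.66667)
-3*z + j = -3*(-⅔) + 48 = 2 + 48 = 50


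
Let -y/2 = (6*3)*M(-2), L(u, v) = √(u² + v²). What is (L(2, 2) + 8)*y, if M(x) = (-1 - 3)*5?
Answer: 5760 + 1440*√2 ≈ 7796.5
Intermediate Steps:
M(x) = -20 (M(x) = -4*5 = -20)
y = 720 (y = -2*6*3*(-20) = -36*(-20) = -2*(-360) = 720)
(L(2, 2) + 8)*y = (√(2² + 2²) + 8)*720 = (√(4 + 4) + 8)*720 = (√8 + 8)*720 = (2*√2 + 8)*720 = (8 + 2*√2)*720 = 5760 + 1440*√2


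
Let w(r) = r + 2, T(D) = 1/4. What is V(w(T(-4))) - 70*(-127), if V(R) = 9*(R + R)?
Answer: 17861/2 ≈ 8930.5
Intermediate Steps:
T(D) = 1/4
w(r) = 2 + r
V(R) = 18*R (V(R) = 9*(2*R) = 18*R)
V(w(T(-4))) - 70*(-127) = 18*(2 + 1/4) - 70*(-127) = 18*(9/4) + 8890 = 81/2 + 8890 = 17861/2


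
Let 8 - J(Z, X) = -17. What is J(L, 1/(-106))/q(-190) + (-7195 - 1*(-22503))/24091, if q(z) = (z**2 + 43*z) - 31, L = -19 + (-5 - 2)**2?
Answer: 427680167/672114809 ≈ 0.63632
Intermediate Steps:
L = 30 (L = -19 + (-7)**2 = -19 + 49 = 30)
q(z) = -31 + z**2 + 43*z
J(Z, X) = 25 (J(Z, X) = 8 - 1*(-17) = 8 + 17 = 25)
J(L, 1/(-106))/q(-190) + (-7195 - 1*(-22503))/24091 = 25/(-31 + (-190)**2 + 43*(-190)) + (-7195 - 1*(-22503))/24091 = 25/(-31 + 36100 - 8170) + (-7195 + 22503)*(1/24091) = 25/27899 + 15308*(1/24091) = 25*(1/27899) + 15308/24091 = 25/27899 + 15308/24091 = 427680167/672114809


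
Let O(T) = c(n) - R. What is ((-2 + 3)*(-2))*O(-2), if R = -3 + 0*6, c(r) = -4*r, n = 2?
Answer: 10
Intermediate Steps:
R = -3 (R = -3 + 0 = -3)
O(T) = -5 (O(T) = -4*2 - 1*(-3) = -8 + 3 = -5)
((-2 + 3)*(-2))*O(-2) = ((-2 + 3)*(-2))*(-5) = (1*(-2))*(-5) = -2*(-5) = 10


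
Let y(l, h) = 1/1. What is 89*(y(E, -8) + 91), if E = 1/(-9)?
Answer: 8188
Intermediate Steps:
E = -⅑ ≈ -0.11111
y(l, h) = 1
89*(y(E, -8) + 91) = 89*(1 + 91) = 89*92 = 8188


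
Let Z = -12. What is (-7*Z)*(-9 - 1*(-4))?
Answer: -420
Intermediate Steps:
(-7*Z)*(-9 - 1*(-4)) = (-7*(-12))*(-9 - 1*(-4)) = 84*(-9 + 4) = 84*(-5) = -420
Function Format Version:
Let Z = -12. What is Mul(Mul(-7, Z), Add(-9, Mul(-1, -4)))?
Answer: -420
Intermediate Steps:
Mul(Mul(-7, Z), Add(-9, Mul(-1, -4))) = Mul(Mul(-7, -12), Add(-9, Mul(-1, -4))) = Mul(84, Add(-9, 4)) = Mul(84, -5) = -420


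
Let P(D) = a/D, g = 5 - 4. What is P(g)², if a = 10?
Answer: 100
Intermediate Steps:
g = 1
P(D) = 10/D
P(g)² = (10/1)² = (10*1)² = 10² = 100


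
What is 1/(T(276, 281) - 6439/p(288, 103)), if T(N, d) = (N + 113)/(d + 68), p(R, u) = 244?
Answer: -85156/2152295 ≈ -0.039565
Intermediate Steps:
T(N, d) = (113 + N)/(68 + d)
1/(T(276, 281) - 6439/p(288, 103)) = 1/((113 + 276)/(68 + 281) - 6439/244) = 1/(389/349 - 6439*1/244) = 1/((1/349)*389 - 6439/244) = 1/(389/349 - 6439/244) = 1/(-2152295/85156) = -85156/2152295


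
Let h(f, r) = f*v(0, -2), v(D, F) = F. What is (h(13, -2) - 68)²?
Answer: 8836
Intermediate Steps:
h(f, r) = -2*f (h(f, r) = f*(-2) = -2*f)
(h(13, -2) - 68)² = (-2*13 - 68)² = (-26 - 68)² = (-94)² = 8836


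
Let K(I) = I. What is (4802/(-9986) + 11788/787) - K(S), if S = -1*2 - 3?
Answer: 76615352/3929491 ≈ 19.498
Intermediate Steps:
S = -5 (S = -2 - 3 = -5)
(4802/(-9986) + 11788/787) - K(S) = (4802/(-9986) + 11788/787) - 1*(-5) = (4802*(-1/9986) + 11788*(1/787)) + 5 = (-2401/4993 + 11788/787) + 5 = 56967897/3929491 + 5 = 76615352/3929491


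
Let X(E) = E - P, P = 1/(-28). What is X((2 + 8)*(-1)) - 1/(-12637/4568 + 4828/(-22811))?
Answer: -83660800025/8688873508 ≈ -9.6285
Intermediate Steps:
P = -1/28 ≈ -0.035714
X(E) = 1/28 + E (X(E) = E - 1*(-1/28) = E + 1/28 = 1/28 + E)
X((2 + 8)*(-1)) - 1/(-12637/4568 + 4828/(-22811)) = (1/28 + (2 + 8)*(-1)) - 1/(-12637/4568 + 4828/(-22811)) = (1/28 + 10*(-1)) - 1/(-12637*1/4568 + 4828*(-1/22811)) = (1/28 - 10) - 1/(-12637/4568 - 4828/22811) = -279/28 - 1/(-310316911/104200648) = -279/28 - 1*(-104200648/310316911) = -279/28 + 104200648/310316911 = -83660800025/8688873508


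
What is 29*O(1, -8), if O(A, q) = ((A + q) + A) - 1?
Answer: -203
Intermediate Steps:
O(A, q) = -1 + q + 2*A (O(A, q) = (q + 2*A) - 1 = -1 + q + 2*A)
29*O(1, -8) = 29*(-1 - 8 + 2*1) = 29*(-1 - 8 + 2) = 29*(-7) = -203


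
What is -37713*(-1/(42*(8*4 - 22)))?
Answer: 12571/140 ≈ 89.793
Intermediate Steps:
-37713*(-1/(42*(8*4 - 22))) = -37713*(-1/(42*(32 - 22))) = -37713/((-42*10)) = -37713/(-420) = -37713*(-1/420) = 12571/140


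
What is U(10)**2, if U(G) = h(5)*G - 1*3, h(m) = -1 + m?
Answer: 1369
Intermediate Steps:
U(G) = -3 + 4*G (U(G) = (-1 + 5)*G - 1*3 = 4*G - 3 = -3 + 4*G)
U(10)**2 = (-3 + 4*10)**2 = (-3 + 40)**2 = 37**2 = 1369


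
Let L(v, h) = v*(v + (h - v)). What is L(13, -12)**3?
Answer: -3796416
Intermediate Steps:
L(v, h) = h*v (L(v, h) = v*h = h*v)
L(13, -12)**3 = (-12*13)**3 = (-156)**3 = -3796416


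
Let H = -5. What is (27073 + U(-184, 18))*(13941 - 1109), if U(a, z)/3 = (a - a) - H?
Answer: 347593216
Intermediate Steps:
U(a, z) = 15 (U(a, z) = 3*((a - a) - 1*(-5)) = 3*(0 + 5) = 3*5 = 15)
(27073 + U(-184, 18))*(13941 - 1109) = (27073 + 15)*(13941 - 1109) = 27088*12832 = 347593216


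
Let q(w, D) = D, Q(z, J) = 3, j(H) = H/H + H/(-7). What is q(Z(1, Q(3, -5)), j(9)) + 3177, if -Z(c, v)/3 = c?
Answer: 22237/7 ≈ 3176.7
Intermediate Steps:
j(H) = 1 - H/7 (j(H) = 1 + H*(-⅐) = 1 - H/7)
Z(c, v) = -3*c
q(Z(1, Q(3, -5)), j(9)) + 3177 = (1 - ⅐*9) + 3177 = (1 - 9/7) + 3177 = -2/7 + 3177 = 22237/7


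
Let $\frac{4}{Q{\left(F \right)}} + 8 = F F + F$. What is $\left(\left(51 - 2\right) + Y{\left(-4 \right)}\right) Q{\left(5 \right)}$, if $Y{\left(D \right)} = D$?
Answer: $\frac{90}{11} \approx 8.1818$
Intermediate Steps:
$Q{\left(F \right)} = \frac{4}{-8 + F + F^{2}}$ ($Q{\left(F \right)} = \frac{4}{-8 + \left(F F + F\right)} = \frac{4}{-8 + \left(F^{2} + F\right)} = \frac{4}{-8 + \left(F + F^{2}\right)} = \frac{4}{-8 + F + F^{2}}$)
$\left(\left(51 - 2\right) + Y{\left(-4 \right)}\right) Q{\left(5 \right)} = \left(\left(51 - 2\right) - 4\right) \frac{4}{-8 + 5 + 5^{2}} = \left(\left(51 - 2\right) - 4\right) \frac{4}{-8 + 5 + 25} = \left(49 - 4\right) \frac{4}{22} = 45 \cdot 4 \cdot \frac{1}{22} = 45 \cdot \frac{2}{11} = \frac{90}{11}$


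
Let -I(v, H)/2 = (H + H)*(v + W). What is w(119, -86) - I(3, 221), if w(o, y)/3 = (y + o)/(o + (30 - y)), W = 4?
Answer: 1454279/235 ≈ 6188.4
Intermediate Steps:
I(v, H) = -4*H*(4 + v) (I(v, H) = -2*(H + H)*(v + 4) = -2*2*H*(4 + v) = -4*H*(4 + v))
w(o, y) = 3*(o + y)/(30 + o - y) (w(o, y) = 3*((y + o)/(o + (30 - y))) = 3*((o + y)/(30 + o - y)) = 3*(o + y)/(30 + o - y))
w(119, -86) - I(3, 221) = 3*(119 - 86)/(30 + 119 - 1*(-86)) - (-4)*221*(4 + 3) = 3*33/(30 + 119 + 86) - (-4)*221*7 = 3*33/235 - 1*(-6188) = 3*(1/235)*33 + 6188 = 99/235 + 6188 = 1454279/235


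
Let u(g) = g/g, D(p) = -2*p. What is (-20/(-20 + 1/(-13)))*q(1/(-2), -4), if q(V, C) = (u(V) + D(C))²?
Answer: 2340/29 ≈ 80.690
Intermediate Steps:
u(g) = 1
q(V, C) = (1 - 2*C)²
(-20/(-20 + 1/(-13)))*q(1/(-2), -4) = (-20/(-20 + 1/(-13)))*(-1 + 2*(-4))² = (-20/(-20 - 1/13))*(-1 - 8)² = (-20/(-261/13))*(-9)² = -13/261*(-20)*81 = (260/261)*81 = 2340/29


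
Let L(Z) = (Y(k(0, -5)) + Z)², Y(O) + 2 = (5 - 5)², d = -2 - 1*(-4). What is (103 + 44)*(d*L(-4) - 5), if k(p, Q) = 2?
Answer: 9849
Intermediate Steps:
d = 2 (d = -2 + 4 = 2)
Y(O) = -2 (Y(O) = -2 + (5 - 5)² = -2 + 0² = -2 + 0 = -2)
L(Z) = (-2 + Z)²
(103 + 44)*(d*L(-4) - 5) = (103 + 44)*(2*(-2 - 4)² - 5) = 147*(2*(-6)² - 5) = 147*(2*36 - 5) = 147*(72 - 5) = 147*67 = 9849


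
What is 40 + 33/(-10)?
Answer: 367/10 ≈ 36.700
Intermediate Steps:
40 + 33/(-10) = 40 - ⅒*33 = 40 - 33/10 = 367/10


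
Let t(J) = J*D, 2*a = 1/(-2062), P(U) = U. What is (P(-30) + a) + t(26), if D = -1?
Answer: -230945/4124 ≈ -56.000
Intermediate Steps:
a = -1/4124 (a = (½)/(-2062) = (½)*(-1/2062) = -1/4124 ≈ -0.00024248)
t(J) = -J (t(J) = J*(-1) = -J)
(P(-30) + a) + t(26) = (-30 - 1/4124) - 1*26 = -123721/4124 - 26 = -230945/4124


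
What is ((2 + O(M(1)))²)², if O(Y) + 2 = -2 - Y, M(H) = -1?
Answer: 1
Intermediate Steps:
O(Y) = -4 - Y (O(Y) = -2 + (-2 - Y) = -4 - Y)
((2 + O(M(1)))²)² = ((2 + (-4 - 1*(-1)))²)² = ((2 + (-4 + 1))²)² = ((2 - 3)²)² = ((-1)²)² = 1² = 1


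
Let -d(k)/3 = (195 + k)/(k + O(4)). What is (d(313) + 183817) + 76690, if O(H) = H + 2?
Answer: 83100209/319 ≈ 2.6050e+5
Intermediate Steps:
O(H) = 2 + H
d(k) = -3*(195 + k)/(6 + k) (d(k) = -3*(195 + k)/(k + (2 + 4)) = -3*(195 + k)/(k + 6) = -3*(195 + k)/(6 + k))
(d(313) + 183817) + 76690 = (3*(-195 - 1*313)/(6 + 313) + 183817) + 76690 = (3*(-195 - 313)/319 + 183817) + 76690 = (3*(1/319)*(-508) + 183817) + 76690 = (-1524/319 + 183817) + 76690 = 58636099/319 + 76690 = 83100209/319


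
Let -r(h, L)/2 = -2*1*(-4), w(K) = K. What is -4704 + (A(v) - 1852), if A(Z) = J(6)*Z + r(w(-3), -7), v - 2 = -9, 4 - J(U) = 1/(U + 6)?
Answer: -79193/12 ≈ -6599.4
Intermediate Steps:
J(U) = 4 - 1/(6 + U) (J(U) = 4 - 1/(U + 6) = 4 - 1/(6 + U))
v = -7 (v = 2 - 9 = -7)
r(h, L) = -16 (r(h, L) = -2*(-2*1)*(-4) = -(-4)*(-4) = -2*8 = -16)
A(Z) = -16 + 47*Z/12 (A(Z) = ((23 + 4*6)/(6 + 6))*Z - 16 = ((23 + 24)/12)*Z - 16 = ((1/12)*47)*Z - 16 = 47*Z/12 - 16 = -16 + 47*Z/12)
-4704 + (A(v) - 1852) = -4704 + ((-16 + (47/12)*(-7)) - 1852) = -4704 + ((-16 - 329/12) - 1852) = -4704 + (-521/12 - 1852) = -4704 - 22745/12 = -79193/12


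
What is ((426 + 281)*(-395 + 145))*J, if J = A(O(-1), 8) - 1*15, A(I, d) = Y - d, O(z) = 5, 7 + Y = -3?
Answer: 5832750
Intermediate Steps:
Y = -10 (Y = -7 - 3 = -10)
A(I, d) = -10 - d
J = -33 (J = (-10 - 1*8) - 1*15 = (-10 - 8) - 15 = -18 - 15 = -33)
((426 + 281)*(-395 + 145))*J = ((426 + 281)*(-395 + 145))*(-33) = (707*(-250))*(-33) = -176750*(-33) = 5832750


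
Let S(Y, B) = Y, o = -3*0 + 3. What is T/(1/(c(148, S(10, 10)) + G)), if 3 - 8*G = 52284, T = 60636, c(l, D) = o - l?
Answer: -810112119/2 ≈ -4.0506e+8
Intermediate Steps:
o = 3 (o = 0 + 3 = 3)
c(l, D) = 3 - l
G = -52281/8 (G = 3/8 - 1/8*52284 = 3/8 - 13071/2 = -52281/8 ≈ -6535.1)
T/(1/(c(148, S(10, 10)) + G)) = 60636/(1/((3 - 1*148) - 52281/8)) = 60636/(1/((3 - 148) - 52281/8)) = 60636/(1/(-145 - 52281/8)) = 60636/(1/(-53441/8)) = 60636/(-8/53441) = 60636*(-53441/8) = -810112119/2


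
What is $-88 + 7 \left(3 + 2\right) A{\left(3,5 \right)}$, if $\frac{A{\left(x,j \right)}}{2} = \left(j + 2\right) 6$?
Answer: $2852$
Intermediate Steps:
$A{\left(x,j \right)} = 24 + 12 j$ ($A{\left(x,j \right)} = 2 \left(j + 2\right) 6 = 2 \left(2 + j\right) 6 = 2 \left(12 + 6 j\right) = 24 + 12 j$)
$-88 + 7 \left(3 + 2\right) A{\left(3,5 \right)} = -88 + 7 \left(3 + 2\right) \left(24 + 12 \cdot 5\right) = -88 + 7 \cdot 5 \left(24 + 60\right) = -88 + 35 \cdot 84 = -88 + 2940 = 2852$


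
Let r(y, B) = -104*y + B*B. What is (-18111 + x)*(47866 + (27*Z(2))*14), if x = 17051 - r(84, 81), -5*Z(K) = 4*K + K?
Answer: 52527650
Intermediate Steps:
Z(K) = -K (Z(K) = -(4*K + K)/5 = -K)
r(y, B) = B² - 104*y (r(y, B) = -104*y + B² = B² - 104*y)
x = 19226 (x = 17051 - (81² - 104*84) = 17051 - (6561 - 8736) = 17051 - 1*(-2175) = 17051 + 2175 = 19226)
(-18111 + x)*(47866 + (27*Z(2))*14) = (-18111 + 19226)*(47866 + (27*(-1*2))*14) = 1115*(47866 + (27*(-2))*14) = 1115*(47866 - 54*14) = 1115*(47866 - 756) = 1115*47110 = 52527650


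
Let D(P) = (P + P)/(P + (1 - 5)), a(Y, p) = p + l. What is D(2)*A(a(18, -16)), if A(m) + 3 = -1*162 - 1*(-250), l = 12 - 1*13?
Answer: -170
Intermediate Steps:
l = -1 (l = 12 - 13 = -1)
a(Y, p) = -1 + p (a(Y, p) = p - 1 = -1 + p)
D(P) = 2*P/(-4 + P) (D(P) = (2*P)/(P - 4) = (2*P)/(-4 + P) = 2*P/(-4 + P))
A(m) = 85 (A(m) = -3 + (-1*162 - 1*(-250)) = -3 + (-162 + 250) = -3 + 88 = 85)
D(2)*A(a(18, -16)) = (2*2/(-4 + 2))*85 = (2*2/(-2))*85 = (2*2*(-½))*85 = -2*85 = -170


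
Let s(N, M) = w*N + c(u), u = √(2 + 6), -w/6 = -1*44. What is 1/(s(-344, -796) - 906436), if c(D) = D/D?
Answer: -1/997251 ≈ -1.0028e-6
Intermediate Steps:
w = 264 (w = -(-6)*44 = -6*(-44) = 264)
u = 2*√2 (u = √8 = 2*√2 ≈ 2.8284)
c(D) = 1
s(N, M) = 1 + 264*N (s(N, M) = 264*N + 1 = 1 + 264*N)
1/(s(-344, -796) - 906436) = 1/((1 + 264*(-344)) - 906436) = 1/((1 - 90816) - 906436) = 1/(-90815 - 906436) = 1/(-997251) = -1/997251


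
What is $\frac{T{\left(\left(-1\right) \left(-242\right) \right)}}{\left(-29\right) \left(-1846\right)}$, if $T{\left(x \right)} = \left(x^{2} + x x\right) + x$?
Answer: $\frac{58685}{26767} \approx 2.1924$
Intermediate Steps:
$T{\left(x \right)} = x + 2 x^{2}$ ($T{\left(x \right)} = \left(x^{2} + x^{2}\right) + x = 2 x^{2} + x = x + 2 x^{2}$)
$\frac{T{\left(\left(-1\right) \left(-242\right) \right)}}{\left(-29\right) \left(-1846\right)} = \frac{\left(-1\right) \left(-242\right) \left(1 + 2 \left(\left(-1\right) \left(-242\right)\right)\right)}{\left(-29\right) \left(-1846\right)} = \frac{242 \left(1 + 2 \cdot 242\right)}{53534} = 242 \left(1 + 484\right) \frac{1}{53534} = 242 \cdot 485 \cdot \frac{1}{53534} = 117370 \cdot \frac{1}{53534} = \frac{58685}{26767}$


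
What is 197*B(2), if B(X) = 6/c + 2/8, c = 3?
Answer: 1773/4 ≈ 443.25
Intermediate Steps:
B(X) = 9/4 (B(X) = 6/3 + 2/8 = 6*(⅓) + 2*(⅛) = 2 + ¼ = 9/4)
197*B(2) = 197*(9/4) = 1773/4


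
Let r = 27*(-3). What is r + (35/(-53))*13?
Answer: -4748/53 ≈ -89.585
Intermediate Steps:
r = -81
r + (35/(-53))*13 = -81 + (35/(-53))*13 = -81 + (35*(-1/53))*13 = -81 - 35/53*13 = -81 - 455/53 = -4748/53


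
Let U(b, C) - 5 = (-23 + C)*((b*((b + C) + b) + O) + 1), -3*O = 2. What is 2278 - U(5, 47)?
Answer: -4575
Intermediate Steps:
O = -⅔ (O = -⅓*2 = -⅔ ≈ -0.66667)
U(b, C) = 5 + (-23 + C)*(⅓ + b*(C + 2*b)) (U(b, C) = 5 + (-23 + C)*((b*((b + C) + b) - ⅔) + 1) = 5 + (-23 + C)*((b*((C + b) + b) - ⅔) + 1) = 5 + (-23 + C)*((b*(C + 2*b) - ⅔) + 1) = 5 + (-23 + C)*((-⅔ + b*(C + 2*b)) + 1) = 5 + (-23 + C)*(⅓ + b*(C + 2*b)))
2278 - U(5, 47) = 2278 - (-8/3 - 46*5² + (⅓)*47 + 5*47² - 23*47*5 + 2*47*5²) = 2278 - (-8/3 - 46*25 + 47/3 + 5*2209 - 5405 + 2*47*25) = 2278 - (-8/3 - 1150 + 47/3 + 11045 - 5405 + 2350) = 2278 - 1*6853 = 2278 - 6853 = -4575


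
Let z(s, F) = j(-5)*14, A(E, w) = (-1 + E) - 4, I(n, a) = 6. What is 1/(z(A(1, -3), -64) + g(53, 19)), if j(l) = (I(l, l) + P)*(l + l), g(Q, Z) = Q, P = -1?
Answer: -1/647 ≈ -0.0015456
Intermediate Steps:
j(l) = 10*l (j(l) = (6 - 1)*(l + l) = 5*(2*l) = 10*l)
A(E, w) = -5 + E
z(s, F) = -700 (z(s, F) = (10*(-5))*14 = -50*14 = -700)
1/(z(A(1, -3), -64) + g(53, 19)) = 1/(-700 + 53) = 1/(-647) = -1/647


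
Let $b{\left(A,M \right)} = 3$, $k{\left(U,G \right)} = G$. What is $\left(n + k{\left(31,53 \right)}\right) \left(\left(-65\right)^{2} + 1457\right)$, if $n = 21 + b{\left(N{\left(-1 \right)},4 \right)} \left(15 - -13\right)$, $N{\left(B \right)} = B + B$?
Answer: $897756$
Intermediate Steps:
$N{\left(B \right)} = 2 B$
$n = 105$ ($n = 21 + 3 \left(15 - -13\right) = 21 + 3 \left(15 + 13\right) = 21 + 3 \cdot 28 = 21 + 84 = 105$)
$\left(n + k{\left(31,53 \right)}\right) \left(\left(-65\right)^{2} + 1457\right) = \left(105 + 53\right) \left(\left(-65\right)^{2} + 1457\right) = 158 \left(4225 + 1457\right) = 158 \cdot 5682 = 897756$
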